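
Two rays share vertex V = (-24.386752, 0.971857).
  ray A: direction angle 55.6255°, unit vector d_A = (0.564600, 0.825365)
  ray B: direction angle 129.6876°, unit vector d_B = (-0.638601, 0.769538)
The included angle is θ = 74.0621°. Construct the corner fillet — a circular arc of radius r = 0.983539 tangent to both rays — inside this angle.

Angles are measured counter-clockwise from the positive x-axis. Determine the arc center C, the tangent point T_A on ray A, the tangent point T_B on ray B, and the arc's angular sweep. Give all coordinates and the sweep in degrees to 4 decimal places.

center=(-24.4624,2.6032) T_A=(-23.6507,2.0479) T_B=(-25.2193,1.9751) sweep=105.9379

bisector direction at 92.6566° = (-0.046349,0.998925)
center distance |VC| = r/sin(θ/2) = 0.983539/sin(37.0311°) = 1.633114
C = V + |VC|·bis = (-24.4624,2.6032)
T_A = V + ((C−V)·d_A)·d_A = V + 1.3037·d_A = (-23.6507,2.0479)
T_B = V + ((C−V)·d_B)·d_B = V + 1.3037·d_B = (-25.2193,1.9751)
sweep = 180° − θ = 105.9379°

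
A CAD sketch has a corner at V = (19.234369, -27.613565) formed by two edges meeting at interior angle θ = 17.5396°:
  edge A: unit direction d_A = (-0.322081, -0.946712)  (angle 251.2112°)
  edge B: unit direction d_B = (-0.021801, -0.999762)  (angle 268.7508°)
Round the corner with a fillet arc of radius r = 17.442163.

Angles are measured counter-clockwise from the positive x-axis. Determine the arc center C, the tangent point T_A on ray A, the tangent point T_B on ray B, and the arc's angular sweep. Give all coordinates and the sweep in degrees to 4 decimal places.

bisector direction at 259.9810° = (-0.173975,-0.984750)
center distance |VC| = r/sin(θ/2) = 17.442163/sin(8.7698°) = 114.401148
C = V + |VC|·bis = (-0.6685,-140.2701)
T_A = V + ((C−V)·d_A)·d_A = V + 113.0637·d_A = (-17.1813,-134.6523)
T_B = V + ((C−V)·d_B)·d_B = V + 113.0637·d_B = (16.7695,-140.6504)
sweep = 180° − θ = 162.4604°

center=(-0.6685,-140.2701) T_A=(-17.1813,-134.6523) T_B=(16.7695,-140.6504) sweep=162.4604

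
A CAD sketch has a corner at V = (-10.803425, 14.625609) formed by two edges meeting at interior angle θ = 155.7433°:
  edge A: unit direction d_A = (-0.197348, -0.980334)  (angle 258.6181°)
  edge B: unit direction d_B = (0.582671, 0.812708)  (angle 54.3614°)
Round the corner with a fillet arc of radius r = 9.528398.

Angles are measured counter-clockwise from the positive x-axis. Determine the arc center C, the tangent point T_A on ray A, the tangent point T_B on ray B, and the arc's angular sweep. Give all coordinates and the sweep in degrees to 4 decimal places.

bisector direction at 336.4898° = (0.916989,-0.398913)
center distance |VC| = r/sin(θ/2) = 9.528398/sin(77.8717°) = 9.745933
C = V + |VC|·bis = (-1.8665,10.7378)
T_A = V + ((C−V)·d_A)·d_A = V + 2.0476·d_A = (-11.2075,12.6182)
T_B = V + ((C−V)·d_B)·d_B = V + 2.0476·d_B = (-9.6103,16.2897)
sweep = 180° − θ = 24.2567°

center=(-1.8665,10.7378) T_A=(-11.2075,12.6182) T_B=(-9.6103,16.2897) sweep=24.2567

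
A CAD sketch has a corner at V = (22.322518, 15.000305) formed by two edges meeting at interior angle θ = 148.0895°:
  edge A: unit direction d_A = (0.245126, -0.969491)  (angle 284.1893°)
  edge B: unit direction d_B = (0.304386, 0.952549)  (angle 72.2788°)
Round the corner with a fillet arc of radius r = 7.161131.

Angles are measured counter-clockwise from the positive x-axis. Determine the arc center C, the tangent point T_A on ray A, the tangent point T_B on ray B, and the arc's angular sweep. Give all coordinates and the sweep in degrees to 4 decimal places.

bisector direction at 358.2340° = (0.999525,-0.030817)
center distance |VC| = r/sin(θ/2) = 7.161131/sin(74.0447°) = 7.448055
C = V + |VC|·bis = (29.7670,14.7708)
T_A = V + ((C−V)·d_A)·d_A = V + 2.0474·d_A = (22.8244,13.0154)
T_B = V + ((C−V)·d_B)·d_B = V + 2.0474·d_B = (22.9457,16.9505)
sweep = 180° − θ = 31.9105°

center=(29.7670,14.7708) T_A=(22.8244,13.0154) T_B=(22.9457,16.9505) sweep=31.9105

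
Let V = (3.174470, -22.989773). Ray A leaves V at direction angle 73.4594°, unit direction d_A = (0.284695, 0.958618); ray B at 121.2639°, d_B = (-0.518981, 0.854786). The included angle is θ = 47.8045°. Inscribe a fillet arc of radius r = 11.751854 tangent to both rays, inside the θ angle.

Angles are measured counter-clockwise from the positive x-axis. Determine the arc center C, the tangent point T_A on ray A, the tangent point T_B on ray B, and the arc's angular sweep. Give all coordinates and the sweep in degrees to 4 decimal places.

center=(-0.5419,5.7754) T_A=(10.7236,2.4297) T_B=(-10.5872,-0.3236) sweep=132.1955

bisector direction at 97.3617° = (-0.128132,0.991757)
center distance |VC| = r/sin(θ/2) = 11.751854/sin(23.9022°) = 29.004213
C = V + |VC|·bis = (-0.5419,5.7754)
T_A = V + ((C−V)·d_A)·d_A = V + 26.5168·d_A = (10.7236,2.4297)
T_B = V + ((C−V)·d_B)·d_B = V + 26.5168·d_B = (-10.5872,-0.3236)
sweep = 180° − θ = 132.1955°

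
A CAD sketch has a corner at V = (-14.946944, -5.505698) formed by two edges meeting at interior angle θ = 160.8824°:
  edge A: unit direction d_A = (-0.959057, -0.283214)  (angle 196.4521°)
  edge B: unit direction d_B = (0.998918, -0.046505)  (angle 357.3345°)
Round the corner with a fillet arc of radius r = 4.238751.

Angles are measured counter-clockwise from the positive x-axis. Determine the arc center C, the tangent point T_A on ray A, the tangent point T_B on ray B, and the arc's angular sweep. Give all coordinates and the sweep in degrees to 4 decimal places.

center=(-14.4310,-9.7731) T_A=(-15.6315,-5.7079) T_B=(-14.2339,-5.5389) sweep=19.1176

bisector direction at 276.8933° = (0.120021,-0.992771)
center distance |VC| = r/sin(θ/2) = 4.238751/sin(80.4412°) = 4.298432
C = V + |VC|·bis = (-14.4310,-9.7731)
T_A = V + ((C−V)·d_A)·d_A = V + 0.7138·d_A = (-15.6315,-5.7079)
T_B = V + ((C−V)·d_B)·d_B = V + 0.7138·d_B = (-14.2339,-5.5389)
sweep = 180° − θ = 19.1176°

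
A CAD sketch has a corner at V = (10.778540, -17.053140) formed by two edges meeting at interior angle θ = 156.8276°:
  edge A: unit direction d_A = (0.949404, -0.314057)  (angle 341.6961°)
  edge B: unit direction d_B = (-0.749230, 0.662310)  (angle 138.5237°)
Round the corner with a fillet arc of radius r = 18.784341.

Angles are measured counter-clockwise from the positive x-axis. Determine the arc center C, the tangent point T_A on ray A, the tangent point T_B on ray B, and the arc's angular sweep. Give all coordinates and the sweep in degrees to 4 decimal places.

center=(20.3342,-0.4287) T_A=(14.4348,-18.2626) T_B=(7.8931,-14.5025) sweep=23.1724

bisector direction at 60.1099° = (0.498338,0.866983)
center distance |VC| = r/sin(θ/2) = 18.784341/sin(78.4138°) = 19.175059
C = V + |VC|·bis = (20.3342,-0.4287)
T_A = V + ((C−V)·d_A)·d_A = V + 3.8512·d_A = (14.4348,-18.2626)
T_B = V + ((C−V)·d_B)·d_B = V + 3.8512·d_B = (7.8931,-14.5025)
sweep = 180° − θ = 23.1724°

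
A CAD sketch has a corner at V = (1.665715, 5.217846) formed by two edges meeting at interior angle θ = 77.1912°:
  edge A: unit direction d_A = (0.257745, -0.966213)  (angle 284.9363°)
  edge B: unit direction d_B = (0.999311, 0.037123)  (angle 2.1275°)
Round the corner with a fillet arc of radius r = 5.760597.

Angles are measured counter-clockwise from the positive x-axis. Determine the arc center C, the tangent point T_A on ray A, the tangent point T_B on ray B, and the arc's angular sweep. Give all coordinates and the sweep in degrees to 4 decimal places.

bisector direction at 323.5319° = (0.804188,-0.594375)
center distance |VC| = r/sin(θ/2) = 5.760597/sin(38.5956°) = 9.234396
C = V + |VC|·bis = (9.0919,-0.2708)
T_A = V + ((C−V)·d_A)·d_A = V + 7.2173·d_A = (3.5259,-1.7556)
T_B = V + ((C−V)·d_B)·d_B = V + 7.2173·d_B = (8.8781,5.4858)
sweep = 180° − θ = 102.8088°

center=(9.0919,-0.2708) T_A=(3.5259,-1.7556) T_B=(8.8781,5.4858) sweep=102.8088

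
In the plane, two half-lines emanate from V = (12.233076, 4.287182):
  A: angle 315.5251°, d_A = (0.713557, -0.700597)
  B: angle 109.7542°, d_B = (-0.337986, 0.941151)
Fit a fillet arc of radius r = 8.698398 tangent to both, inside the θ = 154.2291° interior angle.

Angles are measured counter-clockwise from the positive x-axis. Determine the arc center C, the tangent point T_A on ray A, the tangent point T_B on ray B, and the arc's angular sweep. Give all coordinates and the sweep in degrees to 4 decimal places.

center=(19.7470,9.0999) T_A=(13.6530,2.8931) T_B=(11.5605,6.1600) sweep=25.7709

bisector direction at 32.6397° = (0.842079,0.539354)
center distance |VC| = r/sin(θ/2) = 8.698398/sin(77.1145°) = 8.923101
C = V + |VC|·bis = (19.7470,9.0999)
T_A = V + ((C−V)·d_A)·d_A = V + 1.9899·d_A = (13.6530,2.8931)
T_B = V + ((C−V)·d_B)·d_B = V + 1.9899·d_B = (11.5605,6.1600)
sweep = 180° − θ = 25.7709°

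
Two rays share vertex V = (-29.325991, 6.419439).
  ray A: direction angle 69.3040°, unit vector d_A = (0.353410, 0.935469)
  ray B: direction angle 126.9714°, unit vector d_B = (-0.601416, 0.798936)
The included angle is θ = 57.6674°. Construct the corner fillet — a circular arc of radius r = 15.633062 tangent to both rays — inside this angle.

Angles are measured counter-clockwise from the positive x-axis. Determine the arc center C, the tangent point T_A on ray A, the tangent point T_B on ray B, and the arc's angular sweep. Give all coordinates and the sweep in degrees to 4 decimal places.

center=(-33.9145,38.5087) T_A=(-19.2903,32.9838) T_B=(-46.4043,29.1067) sweep=122.3326

bisector direction at 98.1377° = (-0.141553,0.989931)
center distance |VC| = r/sin(θ/2) = 15.633062/sin(28.8337°) = 32.415647
C = V + |VC|·bis = (-33.9145,38.5087)
T_A = V + ((C−V)·d_A)·d_A = V + 28.3969·d_A = (-19.2903,32.9838)
T_B = V + ((C−V)·d_B)·d_B = V + 28.3969·d_B = (-46.4043,29.1067)
sweep = 180° − θ = 122.3326°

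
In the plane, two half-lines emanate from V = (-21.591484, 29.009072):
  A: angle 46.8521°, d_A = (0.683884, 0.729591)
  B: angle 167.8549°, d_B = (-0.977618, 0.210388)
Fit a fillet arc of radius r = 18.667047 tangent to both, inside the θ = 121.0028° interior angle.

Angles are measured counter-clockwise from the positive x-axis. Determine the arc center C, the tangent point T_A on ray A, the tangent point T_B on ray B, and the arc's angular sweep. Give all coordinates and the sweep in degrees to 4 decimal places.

bisector direction at 107.3535° = (-0.298266,0.954483)
center distance |VC| = r/sin(θ/2) = 18.667047/sin(60.5014°) = 21.447311
C = V + |VC|·bis = (-27.9885,49.4802)
T_A = V + ((C−V)·d_A)·d_A = V + 10.5607·d_A = (-14.3692,36.7141)
T_B = V + ((C−V)·d_B)·d_B = V + 10.5607·d_B = (-31.9158,31.2309)
sweep = 180° − θ = 58.9972°

center=(-27.9885,49.4802) T_A=(-14.3692,36.7141) T_B=(-31.9158,31.2309) sweep=58.9972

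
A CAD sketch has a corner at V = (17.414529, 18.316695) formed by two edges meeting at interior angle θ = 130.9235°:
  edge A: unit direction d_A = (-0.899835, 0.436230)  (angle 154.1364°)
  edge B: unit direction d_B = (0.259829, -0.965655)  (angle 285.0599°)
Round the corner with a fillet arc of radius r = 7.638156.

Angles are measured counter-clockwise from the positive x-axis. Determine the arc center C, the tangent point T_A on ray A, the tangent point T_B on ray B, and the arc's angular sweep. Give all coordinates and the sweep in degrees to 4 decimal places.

bisector direction at 219.5982° = (-0.770534,-0.637399)
center distance |VC| = r/sin(θ/2) = 7.638156/sin(65.4617°) = 8.396492
C = V + |VC|·bis = (10.9447,12.9648)
T_A = V + ((C−V)·d_A)·d_A = V + 3.4871·d_A = (14.2767,19.8379)
T_B = V + ((C−V)·d_B)·d_B = V + 3.4871·d_B = (18.3206,14.9494)
sweep = 180° − θ = 49.0765°

center=(10.9447,12.9648) T_A=(14.2767,19.8379) T_B=(18.3206,14.9494) sweep=49.0765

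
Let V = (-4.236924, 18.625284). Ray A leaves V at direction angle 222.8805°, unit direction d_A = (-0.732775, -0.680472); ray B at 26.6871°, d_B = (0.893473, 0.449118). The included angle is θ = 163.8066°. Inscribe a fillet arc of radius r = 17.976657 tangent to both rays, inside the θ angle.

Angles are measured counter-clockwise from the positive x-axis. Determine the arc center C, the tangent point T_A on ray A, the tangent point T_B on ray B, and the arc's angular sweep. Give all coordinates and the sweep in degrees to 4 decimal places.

center=(6.1217,3.7122) T_A=(-6.1109,16.8850) T_B=(-1.9520,19.7739) sweep=16.1934

bisector direction at 304.7838° = (0.570481,-0.821311)
center distance |VC| = r/sin(θ/2) = 17.976657/sin(81.9033°) = 18.157657
C = V + |VC|·bis = (6.1217,3.7122)
T_A = V + ((C−V)·d_A)·d_A = V + 2.5574·d_A = (-6.1109,16.8850)
T_B = V + ((C−V)·d_B)·d_B = V + 2.5574·d_B = (-1.9520,19.7739)
sweep = 180° − θ = 16.1934°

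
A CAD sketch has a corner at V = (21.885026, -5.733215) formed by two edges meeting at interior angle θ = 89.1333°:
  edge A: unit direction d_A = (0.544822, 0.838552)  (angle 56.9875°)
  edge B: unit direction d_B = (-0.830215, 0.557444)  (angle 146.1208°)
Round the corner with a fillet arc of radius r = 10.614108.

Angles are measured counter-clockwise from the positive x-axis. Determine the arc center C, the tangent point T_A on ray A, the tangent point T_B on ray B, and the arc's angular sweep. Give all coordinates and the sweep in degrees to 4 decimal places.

bisector direction at 101.5542° = (-0.200294,0.979736)
center distance |VC| = r/sin(θ/2) = 10.614108/sin(44.5667°) = 15.125447
C = V + |VC|·bis = (18.8555,9.0857)
T_A = V + ((C−V)·d_A)·d_A = V + 10.7759·d_A = (27.7560,3.3029)
T_B = V + ((C−V)·d_B)·d_B = V + 10.7759·d_B = (12.9387,0.2737)
sweep = 180° − θ = 90.8667°

center=(18.8555,9.0857) T_A=(27.7560,3.3029) T_B=(12.9387,0.2737) sweep=90.8667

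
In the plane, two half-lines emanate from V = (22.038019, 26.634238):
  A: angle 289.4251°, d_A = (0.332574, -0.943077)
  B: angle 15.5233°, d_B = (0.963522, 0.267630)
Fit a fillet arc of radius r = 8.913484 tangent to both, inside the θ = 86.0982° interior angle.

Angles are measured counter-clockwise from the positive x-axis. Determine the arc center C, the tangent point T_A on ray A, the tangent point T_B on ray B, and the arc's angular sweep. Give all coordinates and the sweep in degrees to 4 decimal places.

center=(33.6176,20.5997) T_A=(25.2115,17.6353) T_B=(31.2321,29.1880) sweep=93.9018

bisector direction at 332.4742° = (0.886803,-0.462148)
center distance |VC| = r/sin(θ/2) = 8.913484/sin(43.0491°) = 13.057661
C = V + |VC|·bis = (33.6176,20.5997)
T_A = V + ((C−V)·d_A)·d_A = V + 9.5421·d_A = (25.2115,17.6353)
T_B = V + ((C−V)·d_B)·d_B = V + 9.5421·d_B = (31.2321,29.1880)
sweep = 180° − θ = 93.9018°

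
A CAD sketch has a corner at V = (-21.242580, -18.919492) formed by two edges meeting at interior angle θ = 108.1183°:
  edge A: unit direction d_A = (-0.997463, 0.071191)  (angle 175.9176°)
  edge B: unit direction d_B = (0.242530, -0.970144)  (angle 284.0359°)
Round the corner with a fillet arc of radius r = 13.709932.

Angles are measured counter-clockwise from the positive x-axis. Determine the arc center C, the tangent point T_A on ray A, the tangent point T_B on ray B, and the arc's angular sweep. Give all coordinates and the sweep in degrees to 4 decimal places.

bisector direction at 229.9768° = (-0.643098,-0.765784)
center distance |VC| = r/sin(θ/2) = 13.709932/sin(54.0592°) = 16.933716
C = V + |VC|·bis = (-32.1326,-31.8871)
T_A = V + ((C−V)·d_A)·d_A = V + 9.9392·d_A = (-31.1566,-18.2119)
T_B = V + ((C−V)·d_B)·d_B = V + 9.9392·d_B = (-18.8320,-28.5620)
sweep = 180° − θ = 71.8817°

center=(-32.1326,-31.8871) T_A=(-31.1566,-18.2119) T_B=(-18.8320,-28.5620) sweep=71.8817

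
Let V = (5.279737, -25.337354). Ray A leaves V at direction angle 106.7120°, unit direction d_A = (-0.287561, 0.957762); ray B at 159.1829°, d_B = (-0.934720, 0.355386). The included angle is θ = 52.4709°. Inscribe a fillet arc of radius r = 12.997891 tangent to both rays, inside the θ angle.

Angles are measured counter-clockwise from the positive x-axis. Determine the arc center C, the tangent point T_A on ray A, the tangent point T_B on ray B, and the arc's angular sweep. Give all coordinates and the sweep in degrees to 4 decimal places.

center=(-14.7533,-3.8150) T_A=(-2.3044,-0.0773) T_B=(-19.3726,-15.9644) sweep=127.5291

bisector direction at 132.9475° = (-0.681327,0.731979)
center distance |VC| = r/sin(θ/2) = 12.997891/sin(26.2355°) = 29.402941
C = V + |VC|·bis = (-14.7533,-3.8150)
T_A = V + ((C−V)·d_A)·d_A = V + 26.3740·d_A = (-2.3044,-0.0773)
T_B = V + ((C−V)·d_B)·d_B = V + 26.3740·d_B = (-19.3726,-15.9644)
sweep = 180° − θ = 127.5291°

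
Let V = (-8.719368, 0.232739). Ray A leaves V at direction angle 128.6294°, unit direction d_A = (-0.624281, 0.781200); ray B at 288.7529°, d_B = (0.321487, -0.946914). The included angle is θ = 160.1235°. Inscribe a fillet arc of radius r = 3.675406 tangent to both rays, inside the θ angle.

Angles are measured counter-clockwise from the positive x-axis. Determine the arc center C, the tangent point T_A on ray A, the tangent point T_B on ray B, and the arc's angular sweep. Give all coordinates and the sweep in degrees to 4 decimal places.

bisector direction at 208.6912° = (-0.877220,-0.480088)
center distance |VC| = r/sin(θ/2) = 3.675406/sin(80.0618°) = 3.731398
C = V + |VC|·bis = (-11.9926,-1.5587)
T_A = V + ((C−V)·d_A)·d_A = V + 0.6440·d_A = (-9.1214,0.7358)
T_B = V + ((C−V)·d_B)·d_B = V + 0.6440·d_B = (-8.5123,-0.3771)
sweep = 180° − θ = 19.8765°

center=(-11.9926,-1.5587) T_A=(-9.1214,0.7358) T_B=(-8.5123,-0.3771) sweep=19.8765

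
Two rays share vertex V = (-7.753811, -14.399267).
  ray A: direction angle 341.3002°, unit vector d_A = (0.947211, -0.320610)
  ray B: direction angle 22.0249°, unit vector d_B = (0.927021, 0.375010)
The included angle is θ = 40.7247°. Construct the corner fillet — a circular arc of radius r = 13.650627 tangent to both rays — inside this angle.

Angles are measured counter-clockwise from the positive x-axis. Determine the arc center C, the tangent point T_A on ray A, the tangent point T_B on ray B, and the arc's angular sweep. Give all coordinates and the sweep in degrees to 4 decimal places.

bisector direction at 1.6626° = (0.999579,0.029013)
center distance |VC| = r/sin(θ/2) = 13.650627/sin(20.3623°) = 39.230892
C = V + |VC|·bis = (31.4606,-13.2611)
T_A = V + ((C−V)·d_A)·d_A = V + 36.7794·d_A = (27.0840,-26.1911)
T_B = V + ((C−V)·d_B)·d_B = V + 36.7794·d_B = (26.3415,-0.6066)
sweep = 180° − θ = 139.2753°

center=(31.4606,-13.2611) T_A=(27.0840,-26.1911) T_B=(26.3415,-0.6066) sweep=139.2753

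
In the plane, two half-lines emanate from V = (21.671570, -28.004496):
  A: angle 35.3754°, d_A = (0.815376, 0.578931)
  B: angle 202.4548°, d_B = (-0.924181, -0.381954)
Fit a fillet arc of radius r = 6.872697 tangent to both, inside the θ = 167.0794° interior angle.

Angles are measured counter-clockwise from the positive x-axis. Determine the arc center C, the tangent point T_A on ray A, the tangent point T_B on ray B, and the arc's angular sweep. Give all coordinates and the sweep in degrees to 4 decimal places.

bisector direction at 118.9151° = (-0.483513,0.875337)
center distance |VC| = r/sin(θ/2) = 6.872697/sin(83.5397°) = 6.916617
C = V + |VC|·bis = (18.3273,-21.9501)
T_A = V + ((C−V)·d_A)·d_A = V + 0.7782·d_A = (22.3061,-27.5540)
T_B = V + ((C−V)·d_B)·d_B = V + 0.7782·d_B = (20.9524,-28.3017)
sweep = 180° − θ = 12.9206°

center=(18.3273,-21.9501) T_A=(22.3061,-27.5540) T_B=(20.9524,-28.3017) sweep=12.9206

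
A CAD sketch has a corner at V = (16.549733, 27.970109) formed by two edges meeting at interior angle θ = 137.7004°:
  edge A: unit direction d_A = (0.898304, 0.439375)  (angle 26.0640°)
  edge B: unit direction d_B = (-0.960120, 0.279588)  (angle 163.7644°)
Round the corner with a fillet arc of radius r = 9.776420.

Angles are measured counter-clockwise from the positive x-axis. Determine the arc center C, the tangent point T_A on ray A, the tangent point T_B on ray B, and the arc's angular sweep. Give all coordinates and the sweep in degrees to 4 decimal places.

center=(15.6518,38.4141) T_A=(19.9473,29.6319) T_B=(12.9184,29.0276) sweep=42.2996

bisector direction at 94.9142° = (-0.085664,0.996324)
center distance |VC| = r/sin(θ/2) = 9.776420/sin(68.8502°) = 10.482520
C = V + |VC|·bis = (15.6518,38.4141)
T_A = V + ((C−V)·d_A)·d_A = V + 3.7822·d_A = (19.9473,29.6319)
T_B = V + ((C−V)·d_B)·d_B = V + 3.7822·d_B = (12.9184,29.0276)
sweep = 180° − θ = 42.2996°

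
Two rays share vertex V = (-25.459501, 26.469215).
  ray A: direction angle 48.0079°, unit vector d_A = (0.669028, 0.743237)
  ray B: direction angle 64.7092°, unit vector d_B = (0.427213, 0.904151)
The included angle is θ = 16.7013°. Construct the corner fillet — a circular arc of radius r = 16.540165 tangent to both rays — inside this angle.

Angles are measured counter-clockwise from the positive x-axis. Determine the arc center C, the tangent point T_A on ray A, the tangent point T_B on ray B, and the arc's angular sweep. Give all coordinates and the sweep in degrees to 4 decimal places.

bisector direction at 56.3586° = (0.553994,0.832521)
center distance |VC| = r/sin(θ/2) = 16.540165/sin(8.3506°) = 113.888750
C = V + |VC|·bis = (37.6342,121.2840)
T_A = V + ((C−V)·d_A)·d_A = V + 112.6813·d_A = (49.9274,110.2181)
T_B = V + ((C−V)·d_B)·d_B = V + 112.6813·d_B = (22.6794,128.3501)
sweep = 180° − θ = 163.2987°

center=(37.6342,121.2840) T_A=(49.9274,110.2181) T_B=(22.6794,128.3501) sweep=163.2987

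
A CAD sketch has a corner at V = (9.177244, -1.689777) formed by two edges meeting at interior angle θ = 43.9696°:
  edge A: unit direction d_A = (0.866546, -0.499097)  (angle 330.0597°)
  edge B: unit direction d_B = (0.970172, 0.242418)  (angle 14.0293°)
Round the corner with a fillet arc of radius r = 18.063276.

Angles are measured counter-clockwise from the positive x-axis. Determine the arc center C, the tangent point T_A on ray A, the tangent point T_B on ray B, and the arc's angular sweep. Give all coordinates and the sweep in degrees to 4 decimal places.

bisector direction at 352.0445° = (0.990376,-0.138404)
center distance |VC| = r/sin(θ/2) = 18.063276/sin(21.9848°) = 48.251006
C = V + |VC|·bis = (56.9639,-8.3679)
T_A = V + ((C−V)·d_A)·d_A = V + 44.7423·d_A = (47.9485,-24.0206)
T_B = V + ((C−V)·d_B)·d_B = V + 44.7423·d_B = (52.5850,9.1566)
sweep = 180° − θ = 136.0304°

center=(56.9639,-8.3679) T_A=(47.9485,-24.0206) T_B=(52.5850,9.1566) sweep=136.0304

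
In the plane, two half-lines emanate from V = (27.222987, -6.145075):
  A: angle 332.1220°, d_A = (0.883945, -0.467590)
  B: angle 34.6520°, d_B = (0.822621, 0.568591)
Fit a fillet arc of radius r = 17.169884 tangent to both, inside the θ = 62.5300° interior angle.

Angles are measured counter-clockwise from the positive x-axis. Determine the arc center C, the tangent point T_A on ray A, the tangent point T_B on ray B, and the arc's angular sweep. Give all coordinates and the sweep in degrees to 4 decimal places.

bisector direction at 3.3870° = (0.998253,0.059080)
center distance |VC| = r/sin(θ/2) = 17.169884/sin(31.2650°) = 33.082816
C = V + |VC|·bis = (60.2480,-4.1905)
T_A = V + ((C−V)·d_A)·d_A = V + 28.2784·d_A = (52.2195,-19.3678)
T_B = V + ((C−V)·d_B)·d_B = V + 28.2784·d_B = (50.4854,9.9338)
sweep = 180° − θ = 117.4700°

center=(60.2480,-4.1905) T_A=(52.2195,-19.3678) T_B=(50.4854,9.9338) sweep=117.4700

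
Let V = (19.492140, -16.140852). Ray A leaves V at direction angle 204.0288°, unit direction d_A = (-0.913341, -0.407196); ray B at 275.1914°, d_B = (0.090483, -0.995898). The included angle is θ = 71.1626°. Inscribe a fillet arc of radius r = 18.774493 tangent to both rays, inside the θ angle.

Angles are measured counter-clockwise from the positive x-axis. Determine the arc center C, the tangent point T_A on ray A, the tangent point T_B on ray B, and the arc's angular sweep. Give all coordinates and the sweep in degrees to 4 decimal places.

bisector direction at 239.6101° = (-0.505882,-0.862603)
center distance |VC| = r/sin(θ/2) = 18.774493/sin(35.5813°) = 32.266476
C = V + |VC|·bis = (3.1691,-43.9740)
T_A = V + ((C−V)·d_A)·d_A = V + 26.2420·d_A = (-4.4758,-26.8265)
T_B = V + ((C−V)·d_B)·d_B = V + 26.2420·d_B = (21.8666,-42.2752)
sweep = 180° − θ = 108.8374°

center=(3.1691,-43.9740) T_A=(-4.4758,-26.8265) T_B=(21.8666,-42.2752) sweep=108.8374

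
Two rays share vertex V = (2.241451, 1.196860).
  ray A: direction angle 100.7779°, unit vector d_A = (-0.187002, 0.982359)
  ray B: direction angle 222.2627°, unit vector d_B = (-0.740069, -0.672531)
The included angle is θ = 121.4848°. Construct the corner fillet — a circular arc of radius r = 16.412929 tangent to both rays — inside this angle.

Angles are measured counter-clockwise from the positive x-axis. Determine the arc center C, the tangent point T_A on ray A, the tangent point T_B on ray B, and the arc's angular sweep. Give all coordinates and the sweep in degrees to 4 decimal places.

bisector direction at 161.5203° = (-0.948436,0.316969)
center distance |VC| = r/sin(θ/2) = 16.412929/sin(60.7424°) = 18.812864
C = V + |VC|·bis = (-15.6013,7.1599)
T_A = V + ((C−V)·d_A)·d_A = V + 9.1945·d_A = (0.5220,10.2292)
T_B = V + ((C−V)·d_B)·d_B = V + 9.1945·d_B = (-4.5631,-4.9868)
sweep = 180° − θ = 58.5152°

center=(-15.6013,7.1599) T_A=(0.5220,10.2292) T_B=(-4.5631,-4.9868) sweep=58.5152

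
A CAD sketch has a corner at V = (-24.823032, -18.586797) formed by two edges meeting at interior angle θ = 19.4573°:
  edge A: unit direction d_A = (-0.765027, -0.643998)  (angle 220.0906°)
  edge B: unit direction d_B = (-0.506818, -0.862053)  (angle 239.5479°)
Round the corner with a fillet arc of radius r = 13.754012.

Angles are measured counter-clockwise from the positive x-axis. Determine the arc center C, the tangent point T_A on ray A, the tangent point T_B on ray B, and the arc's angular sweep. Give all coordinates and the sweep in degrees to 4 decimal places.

center=(-77.3380,-80.7723) T_A=(-86.1956,-70.2501) T_B=(-65.4813,-87.7431) sweep=160.5427

bisector direction at 229.8192° = (-0.645201,-0.764013)
center distance |VC| = r/sin(θ/2) = 13.754012/sin(9.7287°) = 81.393237
C = V + |VC|·bis = (-77.3380,-80.7723)
T_A = V + ((C−V)·d_A)·d_A = V + 80.2227·d_A = (-86.1956,-70.2501)
T_B = V + ((C−V)·d_B)·d_B = V + 80.2227·d_B = (-65.4813,-87.7431)
sweep = 180° − θ = 160.5427°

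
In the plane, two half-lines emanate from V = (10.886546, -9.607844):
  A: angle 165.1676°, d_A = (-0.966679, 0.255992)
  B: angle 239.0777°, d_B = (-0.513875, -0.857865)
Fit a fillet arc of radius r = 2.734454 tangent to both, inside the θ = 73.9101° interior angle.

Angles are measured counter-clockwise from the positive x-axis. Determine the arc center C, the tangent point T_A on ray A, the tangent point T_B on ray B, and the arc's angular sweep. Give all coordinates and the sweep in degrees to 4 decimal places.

bisector direction at 202.1226° = (-0.926380,-0.376591)
center distance |VC| = r/sin(θ/2) = 2.734454/sin(36.9550°) = 4.548415
C = V + |VC|·bis = (6.6730,-11.3207)
T_A = V + ((C−V)·d_A)·d_A = V + 3.6347·d_A = (7.3730,-8.6774)
T_B = V + ((C−V)·d_B)·d_B = V + 3.6347·d_B = (9.0188,-12.7259)
sweep = 180° − θ = 106.0899°

center=(6.6730,-11.3207) T_A=(7.3730,-8.6774) T_B=(9.0188,-12.7259) sweep=106.0899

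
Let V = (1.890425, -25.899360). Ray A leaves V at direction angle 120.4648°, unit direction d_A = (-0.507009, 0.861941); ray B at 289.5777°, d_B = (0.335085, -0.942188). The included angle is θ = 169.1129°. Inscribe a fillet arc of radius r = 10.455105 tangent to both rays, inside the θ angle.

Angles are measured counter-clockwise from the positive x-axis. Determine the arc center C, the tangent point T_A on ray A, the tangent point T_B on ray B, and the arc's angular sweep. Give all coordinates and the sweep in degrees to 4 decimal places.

bisector direction at 205.0213° = (-0.906151,-0.422954)
center distance |VC| = r/sin(θ/2) = 10.455105/sin(84.5564°) = 10.502470
C = V + |VC|·bis = (-7.6264,-30.3414)
T_A = V + ((C−V)·d_A)·d_A = V + 0.9963·d_A = (1.3853,-25.0406)
T_B = V + ((C−V)·d_B)·d_B = V + 0.9963·d_B = (2.2243,-26.8381)
sweep = 180° − θ = 10.8871°

center=(-7.6264,-30.3414) T_A=(1.3853,-25.0406) T_B=(2.2243,-26.8381) sweep=10.8871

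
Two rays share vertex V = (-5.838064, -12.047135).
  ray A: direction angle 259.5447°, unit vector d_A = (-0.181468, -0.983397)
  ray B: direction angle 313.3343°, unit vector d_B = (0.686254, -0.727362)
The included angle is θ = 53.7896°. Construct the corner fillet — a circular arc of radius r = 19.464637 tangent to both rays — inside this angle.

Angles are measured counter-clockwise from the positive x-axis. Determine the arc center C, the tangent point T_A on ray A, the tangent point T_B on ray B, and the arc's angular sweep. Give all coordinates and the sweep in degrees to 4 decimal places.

bisector direction at 286.4395° = (0.283003,-0.959119)
center distance |VC| = r/sin(θ/2) = 19.464637/sin(26.8948°) = 43.029678
C = V + |VC|·bis = (6.3395,-53.3177)
T_A = V + ((C−V)·d_A)·d_A = V + 38.3755·d_A = (-12.8020,-49.7855)
T_B = V + ((C−V)·d_B)·d_B = V + 38.3755·d_B = (20.4973,-39.9600)
sweep = 180° − θ = 126.2104°

center=(6.3395,-53.3177) T_A=(-12.8020,-49.7855) T_B=(20.4973,-39.9600) sweep=126.2104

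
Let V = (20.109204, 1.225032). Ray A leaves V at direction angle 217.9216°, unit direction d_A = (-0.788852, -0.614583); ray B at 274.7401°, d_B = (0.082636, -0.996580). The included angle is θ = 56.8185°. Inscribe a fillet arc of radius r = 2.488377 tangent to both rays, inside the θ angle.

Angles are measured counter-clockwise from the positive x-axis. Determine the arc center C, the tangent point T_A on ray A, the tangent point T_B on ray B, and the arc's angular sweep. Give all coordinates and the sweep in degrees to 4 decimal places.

bisector direction at 246.3309° = (-0.401455,-0.915879)
center distance |VC| = r/sin(θ/2) = 2.488377/sin(28.4093°) = 5.230252
C = V + |VC|·bis = (18.0095,-3.5652)
T_A = V + ((C−V)·d_A)·d_A = V + 4.6004·d_A = (16.4802,-1.6023)
T_B = V + ((C−V)·d_B)·d_B = V + 4.6004·d_B = (20.4894,-3.3596)
sweep = 180° − θ = 123.1815°

center=(18.0095,-3.5652) T_A=(16.4802,-1.6023) T_B=(20.4894,-3.3596) sweep=123.1815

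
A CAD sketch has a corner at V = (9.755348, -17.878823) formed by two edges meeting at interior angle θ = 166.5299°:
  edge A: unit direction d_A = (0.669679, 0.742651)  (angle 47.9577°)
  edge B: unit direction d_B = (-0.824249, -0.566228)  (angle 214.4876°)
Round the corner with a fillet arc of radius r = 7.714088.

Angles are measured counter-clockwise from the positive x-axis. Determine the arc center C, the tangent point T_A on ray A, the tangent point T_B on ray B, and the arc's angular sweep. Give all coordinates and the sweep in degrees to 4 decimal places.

center=(4.6365,-12.0363) T_A=(10.3654,-17.2023) T_B=(9.0045,-18.3946) sweep=13.4701

bisector direction at 131.2226° = (-0.658987,0.752154)
center distance |VC| = r/sin(θ/2) = 7.714088/sin(83.2649°) = 7.767692
C = V + |VC|·bis = (4.6365,-12.0363)
T_A = V + ((C−V)·d_A)·d_A = V + 0.9110·d_A = (10.3654,-17.2023)
T_B = V + ((C−V)·d_B)·d_B = V + 0.9110·d_B = (9.0045,-18.3946)
sweep = 180° − θ = 13.4701°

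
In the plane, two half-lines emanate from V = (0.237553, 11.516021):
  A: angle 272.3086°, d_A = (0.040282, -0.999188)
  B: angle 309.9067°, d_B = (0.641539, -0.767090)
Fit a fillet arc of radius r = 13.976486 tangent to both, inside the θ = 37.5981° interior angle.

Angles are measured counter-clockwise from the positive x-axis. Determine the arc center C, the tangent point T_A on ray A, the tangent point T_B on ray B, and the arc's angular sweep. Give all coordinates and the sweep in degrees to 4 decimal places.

center=(15.8566,-28.9455) T_A=(1.8914,-29.5085) T_B=(26.5778,-19.9791) sweep=142.4019

bisector direction at 291.1077° = (0.360121,-0.932905)
center distance |VC| = r/sin(θ/2) = 13.976486/sin(18.7991°) = 43.371563
C = V + |VC|·bis = (15.8566,-28.9455)
T_A = V + ((C−V)·d_A)·d_A = V + 41.0579·d_A = (1.8914,-29.5085)
T_B = V + ((C−V)·d_B)·d_B = V + 41.0579·d_B = (26.5778,-19.9791)
sweep = 180° − θ = 142.4019°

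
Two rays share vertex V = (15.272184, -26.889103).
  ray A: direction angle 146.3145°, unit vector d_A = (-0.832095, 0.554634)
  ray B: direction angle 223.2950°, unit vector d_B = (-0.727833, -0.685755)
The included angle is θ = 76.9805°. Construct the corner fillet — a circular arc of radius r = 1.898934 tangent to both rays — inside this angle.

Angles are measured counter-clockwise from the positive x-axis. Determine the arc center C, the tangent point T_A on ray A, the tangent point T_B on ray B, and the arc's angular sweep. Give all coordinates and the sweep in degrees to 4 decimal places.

center=(12.2318,-27.1447) T_A=(13.2850,-25.5646) T_B=(13.5340,-28.5268) sweep=103.0195

bisector direction at 184.8048° = (-0.996486,-0.083760)
center distance |VC| = r/sin(θ/2) = 1.898934/sin(38.4903°) = 3.051077
C = V + |VC|·bis = (12.2318,-27.1447)
T_A = V + ((C−V)·d_A)·d_A = V + 2.3881·d_A = (13.2850,-25.5646)
T_B = V + ((C−V)·d_B)·d_B = V + 2.3881·d_B = (13.5340,-28.5268)
sweep = 180° − θ = 103.0195°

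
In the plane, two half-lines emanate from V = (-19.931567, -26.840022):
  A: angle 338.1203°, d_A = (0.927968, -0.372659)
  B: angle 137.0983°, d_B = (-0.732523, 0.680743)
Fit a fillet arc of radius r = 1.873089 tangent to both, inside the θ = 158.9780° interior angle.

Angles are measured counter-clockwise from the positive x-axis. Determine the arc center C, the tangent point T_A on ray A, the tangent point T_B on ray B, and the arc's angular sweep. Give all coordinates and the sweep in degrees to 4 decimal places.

bisector direction at 57.6093° = (0.535690,0.844415)
center distance |VC| = r/sin(θ/2) = 1.873089/sin(79.4890°) = 1.905056
C = V + |VC|·bis = (-18.9110,-25.2314)
T_A = V + ((C−V)·d_A)·d_A = V + 0.3475·d_A = (-19.6091,-26.9695)
T_B = V + ((C−V)·d_B)·d_B = V + 0.3475·d_B = (-20.1861,-26.6034)
sweep = 180° − θ = 21.0220°

center=(-18.9110,-25.2314) T_A=(-19.6091,-26.9695) T_B=(-20.1861,-26.6034) sweep=21.0220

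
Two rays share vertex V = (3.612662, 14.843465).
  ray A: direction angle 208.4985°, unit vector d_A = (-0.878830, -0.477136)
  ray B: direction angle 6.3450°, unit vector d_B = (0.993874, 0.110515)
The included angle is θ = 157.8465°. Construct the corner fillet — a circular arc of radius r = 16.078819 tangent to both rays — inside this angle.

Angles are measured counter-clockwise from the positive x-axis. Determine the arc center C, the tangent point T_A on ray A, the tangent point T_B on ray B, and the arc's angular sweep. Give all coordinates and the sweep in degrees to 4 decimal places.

center=(8.5181,-0.7890) T_A=(0.8463,13.3416) T_B=(6.7411,15.1913) sweep=22.1535

bisector direction at 287.4217° = (0.299403,-0.954127)
center distance |VC| = r/sin(θ/2) = 16.078819/sin(78.9232°) = 16.384042
C = V + |VC|·bis = (8.5181,-0.7890)
T_A = V + ((C−V)·d_A)·d_A = V + 3.1478·d_A = (0.8463,13.3416)
T_B = V + ((C−V)·d_B)·d_B = V + 3.1478·d_B = (6.7411,15.1913)
sweep = 180° − θ = 22.1535°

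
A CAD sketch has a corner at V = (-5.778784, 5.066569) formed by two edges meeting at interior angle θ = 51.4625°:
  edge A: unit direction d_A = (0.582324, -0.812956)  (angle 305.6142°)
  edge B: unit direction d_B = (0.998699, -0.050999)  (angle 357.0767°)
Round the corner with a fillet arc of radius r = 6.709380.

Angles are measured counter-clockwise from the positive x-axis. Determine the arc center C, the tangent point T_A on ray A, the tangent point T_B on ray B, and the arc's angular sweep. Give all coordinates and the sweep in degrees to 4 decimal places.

center=(7.7826,-2.3441) T_A=(2.3281,-6.2511) T_B=(8.1247,4.3566) sweep=128.5375

bisector direction at 331.3454° = (0.877527,-0.479528)
center distance |VC| = r/sin(θ/2) = 6.709380/sin(25.7312°) = 15.454043
C = V + |VC|·bis = (7.7826,-2.3441)
T_A = V + ((C−V)·d_A)·d_A = V + 13.9216·d_A = (2.3281,-6.2511)
T_B = V + ((C−V)·d_B)·d_B = V + 13.9216·d_B = (8.1247,4.3566)
sweep = 180° − θ = 128.5375°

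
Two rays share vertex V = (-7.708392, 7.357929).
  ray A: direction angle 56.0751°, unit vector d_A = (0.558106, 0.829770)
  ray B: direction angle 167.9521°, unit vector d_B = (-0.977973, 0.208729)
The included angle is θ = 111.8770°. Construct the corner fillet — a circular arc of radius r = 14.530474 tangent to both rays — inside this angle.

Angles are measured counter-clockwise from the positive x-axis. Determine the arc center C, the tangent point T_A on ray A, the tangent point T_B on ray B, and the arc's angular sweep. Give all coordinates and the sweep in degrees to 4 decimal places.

center=(-14.2827,23.6188) T_A=(-2.2258,15.5093) T_B=(-17.3156,9.4084) sweep=68.1230

bisector direction at 112.0136° = (-0.374827,0.927095)
center distance |VC| = r/sin(θ/2) = 14.530474/sin(55.9385°) = 17.539627
C = V + |VC|·bis = (-14.2827,23.6188)
T_A = V + ((C−V)·d_A)·d_A = V + 9.8236·d_A = (-2.2258,15.5093)
T_B = V + ((C−V)·d_B)·d_B = V + 9.8236·d_B = (-17.3156,9.4084)
sweep = 180° − θ = 68.1230°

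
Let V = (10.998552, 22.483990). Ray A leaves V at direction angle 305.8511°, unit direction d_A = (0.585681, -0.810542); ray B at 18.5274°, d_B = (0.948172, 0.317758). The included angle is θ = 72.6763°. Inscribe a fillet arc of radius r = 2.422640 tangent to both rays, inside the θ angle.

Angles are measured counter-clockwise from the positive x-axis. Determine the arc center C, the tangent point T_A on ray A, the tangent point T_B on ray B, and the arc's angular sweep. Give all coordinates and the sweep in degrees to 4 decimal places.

bisector direction at 342.1892° = (0.952072,-0.305874)
center distance |VC| = r/sin(θ/2) = 2.422640/sin(36.3381°) = 4.088501
C = V + |VC|·bis = (14.8911,21.2334)
T_A = V + ((C−V)·d_A)·d_A = V + 3.2934·d_A = (12.9274,19.8145)
T_B = V + ((C−V)·d_B)·d_B = V + 3.2934·d_B = (14.1213,23.5305)
sweep = 180° − θ = 107.3237°

center=(14.8911,21.2334) T_A=(12.9274,19.8145) T_B=(14.1213,23.5305) sweep=107.3237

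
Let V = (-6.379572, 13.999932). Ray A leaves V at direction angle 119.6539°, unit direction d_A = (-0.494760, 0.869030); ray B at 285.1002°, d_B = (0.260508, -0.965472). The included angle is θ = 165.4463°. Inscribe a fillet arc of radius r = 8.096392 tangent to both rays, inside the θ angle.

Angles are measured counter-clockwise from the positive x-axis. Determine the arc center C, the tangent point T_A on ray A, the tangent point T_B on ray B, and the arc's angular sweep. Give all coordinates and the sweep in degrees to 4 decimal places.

bisector direction at 202.3770° = (-0.924699,-0.380700)
center distance |VC| = r/sin(θ/2) = 8.096392/sin(82.7232°) = 8.162132
C = V + |VC|·bis = (-13.9271,10.8926)
T_A = V + ((C−V)·d_A)·d_A = V + 1.0338·d_A = (-6.8911,14.8984)
T_B = V + ((C−V)·d_B)·d_B = V + 1.0338·d_B = (-6.1102,13.0018)
sweep = 180° − θ = 14.5537°

center=(-13.9271,10.8926) T_A=(-6.8911,14.8984) T_B=(-6.1102,13.0018) sweep=14.5537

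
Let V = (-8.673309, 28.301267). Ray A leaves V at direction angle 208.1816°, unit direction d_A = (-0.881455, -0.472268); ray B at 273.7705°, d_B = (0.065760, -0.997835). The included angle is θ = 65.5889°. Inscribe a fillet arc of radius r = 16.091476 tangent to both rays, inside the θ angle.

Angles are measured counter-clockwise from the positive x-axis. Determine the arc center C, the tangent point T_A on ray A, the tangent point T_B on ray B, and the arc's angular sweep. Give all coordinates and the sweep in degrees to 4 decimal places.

center=(-23.0876,2.3228) T_A=(-30.6871,16.5067) T_B=(-7.0310,3.3809) sweep=114.4111

bisector direction at 240.9761° = (-0.485175,-0.874417)
center distance |VC| = r/sin(θ/2) = 16.091476/sin(32.7944°) = 29.709528
C = V + |VC|·bis = (-23.0876,2.3228)
T_A = V + ((C−V)·d_A)·d_A = V + 24.9744·d_A = (-30.6871,16.5067)
T_B = V + ((C−V)·d_B)·d_B = V + 24.9744·d_B = (-7.0310,3.3809)
sweep = 180° − θ = 114.4111°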